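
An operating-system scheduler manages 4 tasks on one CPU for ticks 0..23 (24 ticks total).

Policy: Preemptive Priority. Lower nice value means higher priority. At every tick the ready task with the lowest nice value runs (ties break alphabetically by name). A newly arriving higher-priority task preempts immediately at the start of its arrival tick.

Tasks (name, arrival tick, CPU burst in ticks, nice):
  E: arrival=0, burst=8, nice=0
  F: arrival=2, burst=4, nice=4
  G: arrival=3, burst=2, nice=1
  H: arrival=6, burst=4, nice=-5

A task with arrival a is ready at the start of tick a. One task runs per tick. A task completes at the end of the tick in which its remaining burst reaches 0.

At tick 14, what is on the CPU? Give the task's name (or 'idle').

t=0: ready={E} → run E
t=1: ready={E} → run E
t=2: ready={E,F} → run E
t=3: ready={E,F,G} → run E
t=4: ready={E,F,G} → run E
t=5: ready={E,F,G} → run E
t=6: ready={E,F,G,H} → run H
t=7: ready={E,F,G,H} → run H
t=8: ready={E,F,G,H} → run H
t=9: ready={E,F,G,H} → run H
t=10: ready={E,F,G} → run E
t=11: ready={E,F,G} → run E
t=12: ready={F,G} → run G
t=13: ready={F,G} → run G
t=14: ready={F} → run F
t=15: ready={F} → run F
t=16: ready={F} → run F
t=17: ready={F} → run F
t=18: (idle)
t=19: (idle)
t=20: (idle)
t=21: (idle)
t=22: (idle)
t=23: (idle)

running at tick 14 = F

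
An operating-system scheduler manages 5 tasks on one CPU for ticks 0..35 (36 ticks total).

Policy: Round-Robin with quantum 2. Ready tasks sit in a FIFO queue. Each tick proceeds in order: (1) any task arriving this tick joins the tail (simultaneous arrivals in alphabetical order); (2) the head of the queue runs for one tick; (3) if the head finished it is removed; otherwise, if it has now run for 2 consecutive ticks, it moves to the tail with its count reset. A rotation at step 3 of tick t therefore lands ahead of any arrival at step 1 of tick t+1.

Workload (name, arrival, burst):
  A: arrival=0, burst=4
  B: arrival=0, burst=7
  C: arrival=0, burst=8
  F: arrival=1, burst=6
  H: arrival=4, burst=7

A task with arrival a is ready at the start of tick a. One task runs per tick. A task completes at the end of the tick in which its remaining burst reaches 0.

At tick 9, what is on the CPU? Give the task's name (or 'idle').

running at tick 9 = A

t=0: queue=[A,B,C] q_used=0 → run A
t=1: queue=[A,B,C,F] q_used=1 → run A
t=2: queue=[B,C,F,A] q_used=0 → run B
t=3: queue=[B,C,F,A] q_used=1 → run B
t=4: queue=[C,F,A,B,H] q_used=0 → run C
t=5: queue=[C,F,A,B,H] q_used=1 → run C
t=6: queue=[F,A,B,H,C] q_used=0 → run F
t=7: queue=[F,A,B,H,C] q_used=1 → run F
t=8: queue=[A,B,H,C,F] q_used=0 → run A
t=9: queue=[A,B,H,C,F] q_used=1 → run A
t=10: queue=[B,H,C,F] q_used=0 → run B
t=11: queue=[B,H,C,F] q_used=1 → run B
t=12: queue=[H,C,F,B] q_used=0 → run H
t=13: queue=[H,C,F,B] q_used=1 → run H
t=14: queue=[C,F,B,H] q_used=0 → run C
t=15: queue=[C,F,B,H] q_used=1 → run C
t=16: queue=[F,B,H,C] q_used=0 → run F
t=17: queue=[F,B,H,C] q_used=1 → run F
t=18: queue=[B,H,C,F] q_used=0 → run B
t=19: queue=[B,H,C,F] q_used=1 → run B
t=20: queue=[H,C,F,B] q_used=0 → run H
t=21: queue=[H,C,F,B] q_used=1 → run H
t=22: queue=[C,F,B,H] q_used=0 → run C
t=23: queue=[C,F,B,H] q_used=1 → run C
t=24: queue=[F,B,H,C] q_used=0 → run F
t=25: queue=[F,B,H,C] q_used=1 → run F
t=26: queue=[B,H,C] q_used=0 → run B
t=27: queue=[H,C] q_used=0 → run H
t=28: queue=[H,C] q_used=1 → run H
t=29: queue=[C,H] q_used=0 → run C
t=30: queue=[C,H] q_used=1 → run C
t=31: queue=[H] q_used=0 → run H
t=32: (idle)
t=33: (idle)
t=34: (idle)
t=35: (idle)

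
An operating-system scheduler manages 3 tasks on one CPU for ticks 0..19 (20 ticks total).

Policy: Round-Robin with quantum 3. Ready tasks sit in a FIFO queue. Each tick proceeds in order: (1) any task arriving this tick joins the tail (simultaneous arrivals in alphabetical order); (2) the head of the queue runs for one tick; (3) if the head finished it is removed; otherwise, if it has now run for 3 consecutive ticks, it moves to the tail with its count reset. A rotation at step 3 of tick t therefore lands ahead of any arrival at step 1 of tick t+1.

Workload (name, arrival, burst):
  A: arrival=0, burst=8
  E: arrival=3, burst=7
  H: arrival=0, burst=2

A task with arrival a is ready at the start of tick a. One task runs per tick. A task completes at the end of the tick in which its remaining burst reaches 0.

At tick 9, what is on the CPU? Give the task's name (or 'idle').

running at tick 9 = E

t=0: queue=[A,H] q_used=0 → run A
t=1: queue=[A,H] q_used=1 → run A
t=2: queue=[A,H] q_used=2 → run A
t=3: queue=[H,A,E] q_used=0 → run H
t=4: queue=[H,A,E] q_used=1 → run H
t=5: queue=[A,E] q_used=0 → run A
t=6: queue=[A,E] q_used=1 → run A
t=7: queue=[A,E] q_used=2 → run A
t=8: queue=[E,A] q_used=0 → run E
t=9: queue=[E,A] q_used=1 → run E
t=10: queue=[E,A] q_used=2 → run E
t=11: queue=[A,E] q_used=0 → run A
t=12: queue=[A,E] q_used=1 → run A
t=13: queue=[E] q_used=0 → run E
t=14: queue=[E] q_used=1 → run E
t=15: queue=[E] q_used=2 → run E
t=16: queue=[E] q_used=0 → run E
t=17: (idle)
t=18: (idle)
t=19: (idle)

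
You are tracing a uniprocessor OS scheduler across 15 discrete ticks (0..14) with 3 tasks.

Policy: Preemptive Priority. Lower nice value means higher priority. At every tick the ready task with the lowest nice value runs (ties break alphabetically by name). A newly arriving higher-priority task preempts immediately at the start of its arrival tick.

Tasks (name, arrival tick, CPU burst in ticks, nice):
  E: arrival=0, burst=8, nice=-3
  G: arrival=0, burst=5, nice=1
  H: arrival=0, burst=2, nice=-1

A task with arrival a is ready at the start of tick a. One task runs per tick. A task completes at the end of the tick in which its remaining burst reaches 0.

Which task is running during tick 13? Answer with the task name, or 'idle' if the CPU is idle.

running at tick 13 = G

t=0: ready={E,G,H} → run E
t=1: ready={E,G,H} → run E
t=2: ready={E,G,H} → run E
t=3: ready={E,G,H} → run E
t=4: ready={E,G,H} → run E
t=5: ready={E,G,H} → run E
t=6: ready={E,G,H} → run E
t=7: ready={E,G,H} → run E
t=8: ready={G,H} → run H
t=9: ready={G,H} → run H
t=10: ready={G} → run G
t=11: ready={G} → run G
t=12: ready={G} → run G
t=13: ready={G} → run G
t=14: ready={G} → run G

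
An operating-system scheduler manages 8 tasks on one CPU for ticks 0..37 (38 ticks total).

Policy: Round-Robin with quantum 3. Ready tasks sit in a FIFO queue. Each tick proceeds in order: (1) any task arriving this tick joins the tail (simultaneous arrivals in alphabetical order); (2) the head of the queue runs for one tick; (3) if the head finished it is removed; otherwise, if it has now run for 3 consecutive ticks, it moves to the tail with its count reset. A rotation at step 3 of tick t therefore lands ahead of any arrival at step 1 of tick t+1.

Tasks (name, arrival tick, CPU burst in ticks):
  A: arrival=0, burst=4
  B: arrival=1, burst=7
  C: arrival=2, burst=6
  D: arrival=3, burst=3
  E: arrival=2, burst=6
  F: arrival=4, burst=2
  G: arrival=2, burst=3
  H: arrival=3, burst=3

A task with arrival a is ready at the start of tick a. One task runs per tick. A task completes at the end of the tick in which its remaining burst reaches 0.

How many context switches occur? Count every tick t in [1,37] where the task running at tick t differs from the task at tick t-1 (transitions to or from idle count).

t=0: queue=[A] q_used=0 → run A
t=1: queue=[A,B] q_used=1 → run A
t=2: queue=[A,B,C,E,G] q_used=2 → run A
t=3: queue=[B,C,E,G,A,D,H] q_used=0 → run B
t=4: queue=[B,C,E,G,A,D,H,F] q_used=1 → run B
t=5: queue=[B,C,E,G,A,D,H,F] q_used=2 → run B
t=6: queue=[C,E,G,A,D,H,F,B] q_used=0 → run C
t=7: queue=[C,E,G,A,D,H,F,B] q_used=1 → run C
t=8: queue=[C,E,G,A,D,H,F,B] q_used=2 → run C
t=9: queue=[E,G,A,D,H,F,B,C] q_used=0 → run E
t=10: queue=[E,G,A,D,H,F,B,C] q_used=1 → run E
t=11: queue=[E,G,A,D,H,F,B,C] q_used=2 → run E
t=12: queue=[G,A,D,H,F,B,C,E] q_used=0 → run G
t=13: queue=[G,A,D,H,F,B,C,E] q_used=1 → run G
t=14: queue=[G,A,D,H,F,B,C,E] q_used=2 → run G
t=15: queue=[A,D,H,F,B,C,E] q_used=0 → run A
t=16: queue=[D,H,F,B,C,E] q_used=0 → run D
t=17: queue=[D,H,F,B,C,E] q_used=1 → run D
t=18: queue=[D,H,F,B,C,E] q_used=2 → run D
t=19: queue=[H,F,B,C,E] q_used=0 → run H
t=20: queue=[H,F,B,C,E] q_used=1 → run H
t=21: queue=[H,F,B,C,E] q_used=2 → run H
t=22: queue=[F,B,C,E] q_used=0 → run F
t=23: queue=[F,B,C,E] q_used=1 → run F
t=24: queue=[B,C,E] q_used=0 → run B
t=25: queue=[B,C,E] q_used=1 → run B
t=26: queue=[B,C,E] q_used=2 → run B
t=27: queue=[C,E,B] q_used=0 → run C
t=28: queue=[C,E,B] q_used=1 → run C
t=29: queue=[C,E,B] q_used=2 → run C
t=30: queue=[E,B] q_used=0 → run E
t=31: queue=[E,B] q_used=1 → run E
t=32: queue=[E,B] q_used=2 → run E
t=33: queue=[B] q_used=0 → run B
t=34: (idle)
t=35: (idle)
t=36: (idle)
t=37: (idle)

context switches = 13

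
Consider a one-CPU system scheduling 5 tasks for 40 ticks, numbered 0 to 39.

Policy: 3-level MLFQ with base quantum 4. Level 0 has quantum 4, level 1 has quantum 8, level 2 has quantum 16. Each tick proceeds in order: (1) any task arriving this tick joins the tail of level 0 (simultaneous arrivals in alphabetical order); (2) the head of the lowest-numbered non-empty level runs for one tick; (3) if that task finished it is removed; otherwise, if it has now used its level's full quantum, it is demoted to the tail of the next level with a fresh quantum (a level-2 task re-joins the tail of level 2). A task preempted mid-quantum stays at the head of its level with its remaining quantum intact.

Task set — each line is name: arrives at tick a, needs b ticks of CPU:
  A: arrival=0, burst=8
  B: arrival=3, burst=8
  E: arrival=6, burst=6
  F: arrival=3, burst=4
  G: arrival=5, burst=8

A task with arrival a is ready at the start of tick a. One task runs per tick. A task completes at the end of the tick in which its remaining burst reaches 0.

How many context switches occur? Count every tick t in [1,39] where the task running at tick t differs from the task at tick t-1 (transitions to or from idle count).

t=0: L0/L1/L2 = A/-/- → run A
t=1: L0/L1/L2 = A/-/- → run A
t=2: L0/L1/L2 = A/-/- → run A
t=3: L0/L1/L2 = ABF/-/- → run A
t=4: L0/L1/L2 = BF/A/- → run B
t=5: L0/L1/L2 = BFG/A/- → run B
t=6: L0/L1/L2 = BFGE/A/- → run B
t=7: L0/L1/L2 = BFGE/A/- → run B
t=8: L0/L1/L2 = FGE/AB/- → run F
t=9: L0/L1/L2 = FGE/AB/- → run F
t=10: L0/L1/L2 = FGE/AB/- → run F
t=11: L0/L1/L2 = FGE/AB/- → run F
t=12: L0/L1/L2 = GE/AB/- → run G
t=13: L0/L1/L2 = GE/AB/- → run G
t=14: L0/L1/L2 = GE/AB/- → run G
t=15: L0/L1/L2 = GE/AB/- → run G
t=16: L0/L1/L2 = E/ABG/- → run E
t=17: L0/L1/L2 = E/ABG/- → run E
t=18: L0/L1/L2 = E/ABG/- → run E
t=19: L0/L1/L2 = E/ABG/- → run E
t=20: L0/L1/L2 = -/ABGE/- → run A
t=21: L0/L1/L2 = -/ABGE/- → run A
t=22: L0/L1/L2 = -/ABGE/- → run A
t=23: L0/L1/L2 = -/ABGE/- → run A
t=24: L0/L1/L2 = -/BGE/- → run B
t=25: L0/L1/L2 = -/BGE/- → run B
t=26: L0/L1/L2 = -/BGE/- → run B
t=27: L0/L1/L2 = -/BGE/- → run B
t=28: L0/L1/L2 = -/GE/- → run G
t=29: L0/L1/L2 = -/GE/- → run G
t=30: L0/L1/L2 = -/GE/- → run G
t=31: L0/L1/L2 = -/GE/- → run G
t=32: L0/L1/L2 = -/E/- → run E
t=33: L0/L1/L2 = -/E/- → run E
t=34: (idle)
t=35: (idle)
t=36: (idle)
t=37: (idle)
t=38: (idle)
t=39: (idle)

context switches = 9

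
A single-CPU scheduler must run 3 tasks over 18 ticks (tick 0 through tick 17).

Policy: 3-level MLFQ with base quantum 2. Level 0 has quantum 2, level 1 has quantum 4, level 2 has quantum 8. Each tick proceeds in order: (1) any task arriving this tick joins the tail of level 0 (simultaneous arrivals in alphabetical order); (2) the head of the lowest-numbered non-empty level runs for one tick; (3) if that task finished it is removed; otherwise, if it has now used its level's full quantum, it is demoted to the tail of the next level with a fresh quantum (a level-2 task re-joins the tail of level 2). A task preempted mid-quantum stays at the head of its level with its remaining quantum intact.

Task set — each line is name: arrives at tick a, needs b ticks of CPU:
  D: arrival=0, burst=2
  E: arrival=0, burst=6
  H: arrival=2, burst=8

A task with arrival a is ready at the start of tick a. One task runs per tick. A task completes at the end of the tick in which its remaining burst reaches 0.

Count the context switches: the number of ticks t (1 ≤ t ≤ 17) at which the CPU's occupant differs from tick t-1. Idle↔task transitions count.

context switches = 5

t=0: L0/L1/L2 = DE/-/- → run D
t=1: L0/L1/L2 = DE/-/- → run D
t=2: L0/L1/L2 = EH/-/- → run E
t=3: L0/L1/L2 = EH/-/- → run E
t=4: L0/L1/L2 = H/E/- → run H
t=5: L0/L1/L2 = H/E/- → run H
t=6: L0/L1/L2 = -/EH/- → run E
t=7: L0/L1/L2 = -/EH/- → run E
t=8: L0/L1/L2 = -/EH/- → run E
t=9: L0/L1/L2 = -/EH/- → run E
t=10: L0/L1/L2 = -/H/- → run H
t=11: L0/L1/L2 = -/H/- → run H
t=12: L0/L1/L2 = -/H/- → run H
t=13: L0/L1/L2 = -/H/- → run H
t=14: L0/L1/L2 = -/-/H → run H
t=15: L0/L1/L2 = -/-/H → run H
t=16: (idle)
t=17: (idle)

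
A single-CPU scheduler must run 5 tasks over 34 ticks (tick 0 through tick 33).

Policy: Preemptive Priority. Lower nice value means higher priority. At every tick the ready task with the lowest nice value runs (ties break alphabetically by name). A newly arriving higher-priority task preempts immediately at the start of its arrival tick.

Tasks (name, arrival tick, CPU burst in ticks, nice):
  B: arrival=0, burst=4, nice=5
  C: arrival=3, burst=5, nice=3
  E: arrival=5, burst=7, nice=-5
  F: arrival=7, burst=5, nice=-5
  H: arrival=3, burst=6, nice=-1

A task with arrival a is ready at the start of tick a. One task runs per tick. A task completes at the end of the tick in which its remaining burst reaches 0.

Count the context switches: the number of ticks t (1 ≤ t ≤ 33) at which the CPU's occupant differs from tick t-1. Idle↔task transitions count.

t=0: ready={B} → run B
t=1: ready={B} → run B
t=2: ready={B} → run B
t=3: ready={B,C,H} → run H
t=4: ready={B,C,H} → run H
t=5: ready={B,C,E,H} → run E
t=6: ready={B,C,E,H} → run E
t=7: ready={B,C,E,F,H} → run E
t=8: ready={B,C,E,F,H} → run E
t=9: ready={B,C,E,F,H} → run E
t=10: ready={B,C,E,F,H} → run E
t=11: ready={B,C,E,F,H} → run E
t=12: ready={B,C,F,H} → run F
t=13: ready={B,C,F,H} → run F
t=14: ready={B,C,F,H} → run F
t=15: ready={B,C,F,H} → run F
t=16: ready={B,C,F,H} → run F
t=17: ready={B,C,H} → run H
t=18: ready={B,C,H} → run H
t=19: ready={B,C,H} → run H
t=20: ready={B,C,H} → run H
t=21: ready={B,C} → run C
t=22: ready={B,C} → run C
t=23: ready={B,C} → run C
t=24: ready={B,C} → run C
t=25: ready={B,C} → run C
t=26: ready={B} → run B
t=27: (idle)
t=28: (idle)
t=29: (idle)
t=30: (idle)
t=31: (idle)
t=32: (idle)
t=33: (idle)

context switches = 7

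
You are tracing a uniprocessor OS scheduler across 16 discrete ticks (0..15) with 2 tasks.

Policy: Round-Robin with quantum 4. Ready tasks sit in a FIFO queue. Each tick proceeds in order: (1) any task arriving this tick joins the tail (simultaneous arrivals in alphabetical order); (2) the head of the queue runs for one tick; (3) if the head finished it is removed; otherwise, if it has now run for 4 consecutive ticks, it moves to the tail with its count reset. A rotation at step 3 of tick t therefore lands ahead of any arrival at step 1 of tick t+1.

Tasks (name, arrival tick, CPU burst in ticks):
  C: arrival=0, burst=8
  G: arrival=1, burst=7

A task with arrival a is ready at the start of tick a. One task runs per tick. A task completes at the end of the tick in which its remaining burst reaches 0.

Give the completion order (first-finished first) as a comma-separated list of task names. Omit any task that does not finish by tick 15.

completion order = C, G

t=0: queue=[C] q_used=0 → run C
t=1: queue=[C,G] q_used=1 → run C
t=2: queue=[C,G] q_used=2 → run C
t=3: queue=[C,G] q_used=3 → run C
t=4: queue=[G,C] q_used=0 → run G
t=5: queue=[G,C] q_used=1 → run G
t=6: queue=[G,C] q_used=2 → run G
t=7: queue=[G,C] q_used=3 → run G
t=8: queue=[C,G] q_used=0 → run C
t=9: queue=[C,G] q_used=1 → run C
t=10: queue=[C,G] q_used=2 → run C
t=11: queue=[C,G] q_used=3 → run C
t=12: queue=[G] q_used=0 → run G
t=13: queue=[G] q_used=1 → run G
t=14: queue=[G] q_used=2 → run G
t=15: (idle)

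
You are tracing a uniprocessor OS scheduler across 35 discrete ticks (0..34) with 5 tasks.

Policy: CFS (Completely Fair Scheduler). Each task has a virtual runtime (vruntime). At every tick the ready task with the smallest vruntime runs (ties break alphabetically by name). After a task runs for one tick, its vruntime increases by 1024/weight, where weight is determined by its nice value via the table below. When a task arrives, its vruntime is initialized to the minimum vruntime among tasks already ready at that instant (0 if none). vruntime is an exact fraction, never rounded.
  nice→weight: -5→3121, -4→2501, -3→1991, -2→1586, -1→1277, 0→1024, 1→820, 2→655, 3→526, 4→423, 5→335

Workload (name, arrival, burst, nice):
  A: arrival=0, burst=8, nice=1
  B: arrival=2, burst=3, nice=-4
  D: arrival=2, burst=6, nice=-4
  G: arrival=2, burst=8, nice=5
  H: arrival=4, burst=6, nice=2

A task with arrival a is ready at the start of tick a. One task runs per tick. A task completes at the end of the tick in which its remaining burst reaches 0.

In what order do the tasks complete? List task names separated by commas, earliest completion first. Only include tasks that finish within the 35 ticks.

t=0: vr[A=0] → run A
t=1: vr[A=256/205] → run A
t=2: vr[A=512/205 B=512/205 D=512/205 G=512/205] → run A
t=3: vr[A=768/205 B=512/205 D=512/205 G=512/205] → run B
t=4: vr[A=768/205 B=36352/12505 D=512/205 G=512/205 H=512/205] → run D
t=5: vr[A=768/205 B=36352/12505 D=36352/12505 G=512/205 H=512/205] → run G
t=6: vr[A=768/205 B=36352/12505 D=36352/12505 G=76288/13735 H=512/205] → run H
t=7: vr[A=768/205 B=36352/12505 D=36352/12505 G=76288/13735 H=109056/26855] → run B
t=8: vr[A=768/205 B=41472/12505 D=36352/12505 G=76288/13735 H=109056/26855] → run D
t=9: vr[A=768/205 B=41472/12505 D=41472/12505 G=76288/13735 H=109056/26855] → run B
t=10: vr[A=768/205 D=41472/12505 G=76288/13735 H=109056/26855] → run D
t=11: vr[A=768/205 D=46592/12505 G=76288/13735 H=109056/26855] → run D
t=12: vr[A=768/205 D=51712/12505 G=76288/13735 H=109056/26855] → run A
t=13: vr[A=1024/205 D=51712/12505 G=76288/13735 H=109056/26855] → run H
t=14: vr[A=1024/205 D=51712/12505 G=76288/13735 H=30208/5371] → run D
t=15: vr[A=1024/205 D=56832/12505 G=76288/13735 H=30208/5371] → run D
t=16: vr[A=1024/205 G=76288/13735 H=30208/5371] → run A
t=17: vr[A=256/41 G=76288/13735 H=30208/5371] → run G
t=18: vr[A=256/41 G=118272/13735 H=30208/5371] → run H
t=19: vr[A=256/41 G=118272/13735 H=193024/26855] → run A
t=20: vr[A=1536/205 G=118272/13735 H=193024/26855] → run H
t=21: vr[A=1536/205 G=118272/13735 H=235008/26855] → run A
t=22: vr[A=1792/205 G=118272/13735 H=235008/26855] → run G
t=23: vr[A=1792/205 G=160256/13735 H=235008/26855] → run A
t=24: vr[G=160256/13735 H=235008/26855] → run H
t=25: vr[G=160256/13735 H=276992/26855] → run H
t=26: vr[G=160256/13735] → run G
t=27: vr[G=40448/2747] → run G
t=28: vr[G=244224/13735] → run G
t=29: vr[G=286208/13735] → run G
t=30: vr[G=328192/13735] → run G
t=31: (idle)
t=32: (idle)
t=33: (idle)
t=34: (idle)

completion order = B, D, A, H, G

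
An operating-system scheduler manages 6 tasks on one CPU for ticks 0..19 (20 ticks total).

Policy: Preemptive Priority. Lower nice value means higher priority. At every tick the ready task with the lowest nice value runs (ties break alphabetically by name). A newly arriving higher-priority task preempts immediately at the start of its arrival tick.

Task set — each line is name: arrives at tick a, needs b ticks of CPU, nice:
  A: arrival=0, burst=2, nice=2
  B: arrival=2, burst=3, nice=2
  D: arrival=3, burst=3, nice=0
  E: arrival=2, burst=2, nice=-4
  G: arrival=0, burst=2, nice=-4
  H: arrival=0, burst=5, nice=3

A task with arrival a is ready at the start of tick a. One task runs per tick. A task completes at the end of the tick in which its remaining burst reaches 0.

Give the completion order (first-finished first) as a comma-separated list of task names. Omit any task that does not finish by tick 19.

completion order = G, E, D, A, B, H

t=0: ready={A,G,H} → run G
t=1: ready={A,G,H} → run G
t=2: ready={A,B,E,H} → run E
t=3: ready={A,B,D,E,H} → run E
t=4: ready={A,B,D,H} → run D
t=5: ready={A,B,D,H} → run D
t=6: ready={A,B,D,H} → run D
t=7: ready={A,B,H} → run A
t=8: ready={A,B,H} → run A
t=9: ready={B,H} → run B
t=10: ready={B,H} → run B
t=11: ready={B,H} → run B
t=12: ready={H} → run H
t=13: ready={H} → run H
t=14: ready={H} → run H
t=15: ready={H} → run H
t=16: ready={H} → run H
t=17: (idle)
t=18: (idle)
t=19: (idle)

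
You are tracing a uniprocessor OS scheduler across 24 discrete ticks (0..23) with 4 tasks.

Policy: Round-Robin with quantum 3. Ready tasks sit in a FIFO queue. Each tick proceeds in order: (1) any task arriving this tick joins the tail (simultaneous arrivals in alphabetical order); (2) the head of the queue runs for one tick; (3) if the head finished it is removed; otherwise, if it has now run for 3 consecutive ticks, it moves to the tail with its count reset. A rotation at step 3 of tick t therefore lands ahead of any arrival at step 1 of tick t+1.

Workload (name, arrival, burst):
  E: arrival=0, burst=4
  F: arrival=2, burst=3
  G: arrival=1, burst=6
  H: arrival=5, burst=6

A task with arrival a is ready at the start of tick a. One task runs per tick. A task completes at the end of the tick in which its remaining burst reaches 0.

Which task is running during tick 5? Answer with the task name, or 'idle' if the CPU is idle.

t=0: queue=[E] q_used=0 → run E
t=1: queue=[E,G] q_used=1 → run E
t=2: queue=[E,G,F] q_used=2 → run E
t=3: queue=[G,F,E] q_used=0 → run G
t=4: queue=[G,F,E] q_used=1 → run G
t=5: queue=[G,F,E,H] q_used=2 → run G
t=6: queue=[F,E,H,G] q_used=0 → run F
t=7: queue=[F,E,H,G] q_used=1 → run F
t=8: queue=[F,E,H,G] q_used=2 → run F
t=9: queue=[E,H,G] q_used=0 → run E
t=10: queue=[H,G] q_used=0 → run H
t=11: queue=[H,G] q_used=1 → run H
t=12: queue=[H,G] q_used=2 → run H
t=13: queue=[G,H] q_used=0 → run G
t=14: queue=[G,H] q_used=1 → run G
t=15: queue=[G,H] q_used=2 → run G
t=16: queue=[H] q_used=0 → run H
t=17: queue=[H] q_used=1 → run H
t=18: queue=[H] q_used=2 → run H
t=19: (idle)
t=20: (idle)
t=21: (idle)
t=22: (idle)
t=23: (idle)

running at tick 5 = G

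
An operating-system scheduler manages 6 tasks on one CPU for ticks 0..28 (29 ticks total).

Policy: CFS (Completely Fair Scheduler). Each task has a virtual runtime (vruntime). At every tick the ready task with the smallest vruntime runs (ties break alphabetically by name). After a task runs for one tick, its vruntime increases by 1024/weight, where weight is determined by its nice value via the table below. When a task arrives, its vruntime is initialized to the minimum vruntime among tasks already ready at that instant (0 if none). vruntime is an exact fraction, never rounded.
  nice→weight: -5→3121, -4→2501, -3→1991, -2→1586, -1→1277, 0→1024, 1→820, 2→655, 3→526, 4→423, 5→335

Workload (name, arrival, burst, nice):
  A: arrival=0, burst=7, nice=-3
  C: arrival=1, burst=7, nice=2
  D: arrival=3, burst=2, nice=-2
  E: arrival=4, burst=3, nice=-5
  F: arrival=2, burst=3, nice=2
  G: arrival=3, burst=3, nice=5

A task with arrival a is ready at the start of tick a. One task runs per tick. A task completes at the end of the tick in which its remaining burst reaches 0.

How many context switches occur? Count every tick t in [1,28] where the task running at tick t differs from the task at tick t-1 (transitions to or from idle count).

t=0: vr[A=0] → run A
t=1: vr[A=1024/1991 C=1024/1991] → run A
t=2: vr[A=2048/1991 C=1024/1991 F=1024/1991] → run C
t=3: vr[A=2048/1991 C=2709504/1304105 D=1024/1991 F=1024/1991 G=1024/1991] → run D
t=4: vr[A=2048/1991 C=2709504/1304105 D=1831424/1578863 E=1024/1991 F=1024/1991 G=1024/1991] → run E
t=5: vr[A=2048/1991 C=2709504/1304105 D=1831424/1578863 E=5234688/6213911 F=1024/1991 G=1024/1991] → run F
t=6: vr[A=2048/1991 C=2709504/1304105 D=1831424/1578863 E=5234688/6213911 F=2709504/1304105 G=1024/1991] → run G
t=7: vr[A=2048/1991 C=2709504/1304105 D=1831424/1578863 E=5234688/6213911 F=2709504/1304105 G=2381824/666985] → run E
t=8: vr[A=2048/1991 C=2709504/1304105 D=1831424/1578863 E=7273472/6213911 F=2709504/1304105 G=2381824/666985] → run A
t=9: vr[A=3072/1991 C=2709504/1304105 D=1831424/1578863 E=7273472/6213911 F=2709504/1304105 G=2381824/666985] → run D
t=10: vr[A=3072/1991 C=2709504/1304105 E=7273472/6213911 F=2709504/1304105 G=2381824/666985] → run E
t=11: vr[A=3072/1991 C=2709504/1304105 F=2709504/1304105 G=2381824/666985] → run A
t=12: vr[A=4096/1991 C=2709504/1304105 F=2709504/1304105 G=2381824/666985] → run A
t=13: vr[A=5120/1991 C=2709504/1304105 F=2709504/1304105 G=2381824/666985] → run C
t=14: vr[A=5120/1991 C=4748288/1304105 F=2709504/1304105 G=2381824/666985] → run F
t=15: vr[A=5120/1991 C=4748288/1304105 F=4748288/1304105 G=2381824/666985] → run A
t=16: vr[A=6144/1991 C=4748288/1304105 F=4748288/1304105 G=2381824/666985] → run A
t=17: vr[C=4748288/1304105 F=4748288/1304105 G=2381824/666985] → run G
t=18: vr[C=4748288/1304105 F=4748288/1304105 G=4420608/666985] → run C
t=19: vr[C=6787072/1304105 F=4748288/1304105 G=4420608/666985] → run F
t=20: vr[C=6787072/1304105 G=4420608/666985] → run C
t=21: vr[C=8825856/1304105 G=4420608/666985] → run G
t=22: vr[C=8825856/1304105] → run C
t=23: vr[C=2172928/260821] → run C
t=24: vr[C=12903424/1304105] → run C
t=25: (idle)
t=26: (idle)
t=27: (idle)
t=28: (idle)

context switches = 20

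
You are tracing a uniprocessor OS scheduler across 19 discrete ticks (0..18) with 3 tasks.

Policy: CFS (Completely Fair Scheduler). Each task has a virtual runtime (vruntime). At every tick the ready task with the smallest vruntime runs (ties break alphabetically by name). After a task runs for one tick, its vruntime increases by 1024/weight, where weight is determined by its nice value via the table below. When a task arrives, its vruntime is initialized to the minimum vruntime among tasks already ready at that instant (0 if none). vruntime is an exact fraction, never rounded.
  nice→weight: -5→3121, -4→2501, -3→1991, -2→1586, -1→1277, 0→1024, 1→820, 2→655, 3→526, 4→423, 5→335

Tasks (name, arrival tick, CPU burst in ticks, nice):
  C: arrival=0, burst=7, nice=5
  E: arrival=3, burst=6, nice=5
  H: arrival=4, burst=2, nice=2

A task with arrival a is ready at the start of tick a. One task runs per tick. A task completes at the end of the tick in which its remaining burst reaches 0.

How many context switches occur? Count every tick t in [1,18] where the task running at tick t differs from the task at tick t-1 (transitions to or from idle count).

t=0: vr[C=0] → run C
t=1: vr[C=1024/335] → run C
t=2: vr[C=2048/335] → run C
t=3: vr[C=3072/335 E=3072/335] → run C
t=4: vr[C=4096/335 E=3072/335 H=3072/335] → run E
t=5: vr[C=4096/335 E=4096/335 H=3072/335] → run H
t=6: vr[C=4096/335 E=4096/335 H=94208/8777] → run H
t=7: vr[C=4096/335 E=4096/335] → run C
t=8: vr[C=1024/67 E=4096/335] → run E
t=9: vr[C=1024/67 E=1024/67] → run C
t=10: vr[C=6144/335 E=1024/67] → run E
t=11: vr[C=6144/335 E=6144/335] → run C
t=12: vr[E=6144/335] → run E
t=13: vr[E=7168/335] → run E
t=14: vr[E=8192/335] → run E
t=15: (idle)
t=16: (idle)
t=17: (idle)
t=18: (idle)

context switches = 9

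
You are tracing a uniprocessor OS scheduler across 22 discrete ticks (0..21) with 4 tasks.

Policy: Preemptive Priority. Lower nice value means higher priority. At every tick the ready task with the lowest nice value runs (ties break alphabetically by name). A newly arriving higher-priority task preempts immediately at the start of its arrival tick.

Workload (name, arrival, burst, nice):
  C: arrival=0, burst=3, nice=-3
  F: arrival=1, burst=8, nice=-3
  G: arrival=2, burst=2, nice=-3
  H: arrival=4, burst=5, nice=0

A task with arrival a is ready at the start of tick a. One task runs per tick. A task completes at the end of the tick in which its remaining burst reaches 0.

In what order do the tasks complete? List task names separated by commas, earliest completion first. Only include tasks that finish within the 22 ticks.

completion order = C, F, G, H

t=0: ready={C} → run C
t=1: ready={C,F} → run C
t=2: ready={C,F,G} → run C
t=3: ready={F,G} → run F
t=4: ready={F,G,H} → run F
t=5: ready={F,G,H} → run F
t=6: ready={F,G,H} → run F
t=7: ready={F,G,H} → run F
t=8: ready={F,G,H} → run F
t=9: ready={F,G,H} → run F
t=10: ready={F,G,H} → run F
t=11: ready={G,H} → run G
t=12: ready={G,H} → run G
t=13: ready={H} → run H
t=14: ready={H} → run H
t=15: ready={H} → run H
t=16: ready={H} → run H
t=17: ready={H} → run H
t=18: (idle)
t=19: (idle)
t=20: (idle)
t=21: (idle)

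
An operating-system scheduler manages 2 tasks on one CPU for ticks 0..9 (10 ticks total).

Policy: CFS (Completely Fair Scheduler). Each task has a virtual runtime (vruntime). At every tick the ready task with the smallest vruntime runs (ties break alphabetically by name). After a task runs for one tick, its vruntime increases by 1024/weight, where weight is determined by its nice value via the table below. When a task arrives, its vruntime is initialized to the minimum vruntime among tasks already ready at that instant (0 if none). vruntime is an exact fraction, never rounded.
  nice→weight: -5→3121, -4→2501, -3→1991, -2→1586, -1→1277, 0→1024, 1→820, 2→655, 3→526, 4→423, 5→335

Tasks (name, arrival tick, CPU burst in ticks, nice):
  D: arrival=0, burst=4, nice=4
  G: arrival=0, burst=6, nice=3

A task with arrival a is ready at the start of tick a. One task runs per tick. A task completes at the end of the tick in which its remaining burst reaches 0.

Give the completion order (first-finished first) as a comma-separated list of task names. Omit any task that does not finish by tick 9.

completion order = D, G

t=0: vr[D=0 G=0] → run D
t=1: vr[D=1024/423 G=0] → run G
t=2: vr[D=1024/423 G=512/263] → run G
t=3: vr[D=1024/423 G=1024/263] → run D
t=4: vr[D=2048/423 G=1024/263] → run G
t=5: vr[D=2048/423 G=1536/263] → run D
t=6: vr[D=1024/141 G=1536/263] → run G
t=7: vr[D=1024/141 G=2048/263] → run D
t=8: vr[G=2048/263] → run G
t=9: vr[G=2560/263] → run G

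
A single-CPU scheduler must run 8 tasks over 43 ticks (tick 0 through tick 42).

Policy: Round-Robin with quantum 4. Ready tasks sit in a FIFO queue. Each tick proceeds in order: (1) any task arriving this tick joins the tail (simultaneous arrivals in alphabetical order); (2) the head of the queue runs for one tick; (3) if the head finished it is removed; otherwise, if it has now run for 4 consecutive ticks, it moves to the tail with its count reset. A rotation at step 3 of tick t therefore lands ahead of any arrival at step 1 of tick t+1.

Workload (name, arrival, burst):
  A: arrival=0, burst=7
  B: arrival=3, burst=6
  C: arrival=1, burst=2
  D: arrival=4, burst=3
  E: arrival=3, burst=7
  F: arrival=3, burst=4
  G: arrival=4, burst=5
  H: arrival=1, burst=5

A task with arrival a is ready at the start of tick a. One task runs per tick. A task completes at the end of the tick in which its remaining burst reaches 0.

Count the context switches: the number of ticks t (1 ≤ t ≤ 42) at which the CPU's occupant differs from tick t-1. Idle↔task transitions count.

context switches = 13

t=0: queue=[A] q_used=0 → run A
t=1: queue=[A,C,H] q_used=1 → run A
t=2: queue=[A,C,H] q_used=2 → run A
t=3: queue=[A,C,H,B,E,F] q_used=3 → run A
t=4: queue=[C,H,B,E,F,A,D,G] q_used=0 → run C
t=5: queue=[C,H,B,E,F,A,D,G] q_used=1 → run C
t=6: queue=[H,B,E,F,A,D,G] q_used=0 → run H
t=7: queue=[H,B,E,F,A,D,G] q_used=1 → run H
t=8: queue=[H,B,E,F,A,D,G] q_used=2 → run H
t=9: queue=[H,B,E,F,A,D,G] q_used=3 → run H
t=10: queue=[B,E,F,A,D,G,H] q_used=0 → run B
t=11: queue=[B,E,F,A,D,G,H] q_used=1 → run B
t=12: queue=[B,E,F,A,D,G,H] q_used=2 → run B
t=13: queue=[B,E,F,A,D,G,H] q_used=3 → run B
t=14: queue=[E,F,A,D,G,H,B] q_used=0 → run E
t=15: queue=[E,F,A,D,G,H,B] q_used=1 → run E
t=16: queue=[E,F,A,D,G,H,B] q_used=2 → run E
t=17: queue=[E,F,A,D,G,H,B] q_used=3 → run E
t=18: queue=[F,A,D,G,H,B,E] q_used=0 → run F
t=19: queue=[F,A,D,G,H,B,E] q_used=1 → run F
t=20: queue=[F,A,D,G,H,B,E] q_used=2 → run F
t=21: queue=[F,A,D,G,H,B,E] q_used=3 → run F
t=22: queue=[A,D,G,H,B,E] q_used=0 → run A
t=23: queue=[A,D,G,H,B,E] q_used=1 → run A
t=24: queue=[A,D,G,H,B,E] q_used=2 → run A
t=25: queue=[D,G,H,B,E] q_used=0 → run D
t=26: queue=[D,G,H,B,E] q_used=1 → run D
t=27: queue=[D,G,H,B,E] q_used=2 → run D
t=28: queue=[G,H,B,E] q_used=0 → run G
t=29: queue=[G,H,B,E] q_used=1 → run G
t=30: queue=[G,H,B,E] q_used=2 → run G
t=31: queue=[G,H,B,E] q_used=3 → run G
t=32: queue=[H,B,E,G] q_used=0 → run H
t=33: queue=[B,E,G] q_used=0 → run B
t=34: queue=[B,E,G] q_used=1 → run B
t=35: queue=[E,G] q_used=0 → run E
t=36: queue=[E,G] q_used=1 → run E
t=37: queue=[E,G] q_used=2 → run E
t=38: queue=[G] q_used=0 → run G
t=39: (idle)
t=40: (idle)
t=41: (idle)
t=42: (idle)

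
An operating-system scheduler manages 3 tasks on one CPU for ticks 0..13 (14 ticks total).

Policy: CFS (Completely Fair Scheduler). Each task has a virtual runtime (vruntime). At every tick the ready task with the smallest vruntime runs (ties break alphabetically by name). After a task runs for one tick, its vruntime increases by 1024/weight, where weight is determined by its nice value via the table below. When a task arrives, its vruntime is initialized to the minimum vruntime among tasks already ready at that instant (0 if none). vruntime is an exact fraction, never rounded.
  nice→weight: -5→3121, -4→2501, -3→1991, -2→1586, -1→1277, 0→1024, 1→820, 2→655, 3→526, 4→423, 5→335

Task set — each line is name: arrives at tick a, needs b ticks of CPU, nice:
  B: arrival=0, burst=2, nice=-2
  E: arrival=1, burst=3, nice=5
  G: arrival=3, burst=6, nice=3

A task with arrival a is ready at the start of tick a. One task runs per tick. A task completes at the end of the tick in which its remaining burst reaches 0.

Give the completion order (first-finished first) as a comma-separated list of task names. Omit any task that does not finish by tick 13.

completion order = B, E, G

t=0: vr[B=0] → run B
t=1: vr[B=512/793 E=512/793] → run B
t=2: vr[E=512/793] → run E
t=3: vr[E=983552/265655 G=983552/265655] → run E
t=4: vr[E=1795584/265655 G=983552/265655] → run G
t=5: vr[E=1795584/265655 G=394689536/69867265] → run G
t=6: vr[E=1795584/265655 G=530704896/69867265] → run E
t=7: vr[G=530704896/69867265] → run G
t=8: vr[G=666720256/69867265] → run G
t=9: vr[G=802735616/69867265] → run G
t=10: vr[G=938750976/69867265] → run G
t=11: (idle)
t=12: (idle)
t=13: (idle)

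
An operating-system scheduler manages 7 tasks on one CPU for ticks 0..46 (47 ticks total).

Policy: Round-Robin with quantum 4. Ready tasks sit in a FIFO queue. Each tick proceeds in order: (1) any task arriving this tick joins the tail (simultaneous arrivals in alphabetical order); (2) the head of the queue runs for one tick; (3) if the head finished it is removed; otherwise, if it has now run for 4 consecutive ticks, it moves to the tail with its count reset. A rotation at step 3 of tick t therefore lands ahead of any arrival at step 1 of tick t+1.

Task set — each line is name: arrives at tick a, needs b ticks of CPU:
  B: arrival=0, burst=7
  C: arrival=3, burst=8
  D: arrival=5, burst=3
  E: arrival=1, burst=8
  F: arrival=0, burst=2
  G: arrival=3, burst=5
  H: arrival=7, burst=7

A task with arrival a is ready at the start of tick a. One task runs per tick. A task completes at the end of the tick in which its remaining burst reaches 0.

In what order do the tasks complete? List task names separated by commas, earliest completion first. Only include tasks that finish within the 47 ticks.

t=0: queue=[B,F] q_used=0 → run B
t=1: queue=[B,F,E] q_used=1 → run B
t=2: queue=[B,F,E] q_used=2 → run B
t=3: queue=[B,F,E,C,G] q_used=3 → run B
t=4: queue=[F,E,C,G,B] q_used=0 → run F
t=5: queue=[F,E,C,G,B,D] q_used=1 → run F
t=6: queue=[E,C,G,B,D] q_used=0 → run E
t=7: queue=[E,C,G,B,D,H] q_used=1 → run E
t=8: queue=[E,C,G,B,D,H] q_used=2 → run E
t=9: queue=[E,C,G,B,D,H] q_used=3 → run E
t=10: queue=[C,G,B,D,H,E] q_used=0 → run C
t=11: queue=[C,G,B,D,H,E] q_used=1 → run C
t=12: queue=[C,G,B,D,H,E] q_used=2 → run C
t=13: queue=[C,G,B,D,H,E] q_used=3 → run C
t=14: queue=[G,B,D,H,E,C] q_used=0 → run G
t=15: queue=[G,B,D,H,E,C] q_used=1 → run G
t=16: queue=[G,B,D,H,E,C] q_used=2 → run G
t=17: queue=[G,B,D,H,E,C] q_used=3 → run G
t=18: queue=[B,D,H,E,C,G] q_used=0 → run B
t=19: queue=[B,D,H,E,C,G] q_used=1 → run B
t=20: queue=[B,D,H,E,C,G] q_used=2 → run B
t=21: queue=[D,H,E,C,G] q_used=0 → run D
t=22: queue=[D,H,E,C,G] q_used=1 → run D
t=23: queue=[D,H,E,C,G] q_used=2 → run D
t=24: queue=[H,E,C,G] q_used=0 → run H
t=25: queue=[H,E,C,G] q_used=1 → run H
t=26: queue=[H,E,C,G] q_used=2 → run H
t=27: queue=[H,E,C,G] q_used=3 → run H
t=28: queue=[E,C,G,H] q_used=0 → run E
t=29: queue=[E,C,G,H] q_used=1 → run E
t=30: queue=[E,C,G,H] q_used=2 → run E
t=31: queue=[E,C,G,H] q_used=3 → run E
t=32: queue=[C,G,H] q_used=0 → run C
t=33: queue=[C,G,H] q_used=1 → run C
t=34: queue=[C,G,H] q_used=2 → run C
t=35: queue=[C,G,H] q_used=3 → run C
t=36: queue=[G,H] q_used=0 → run G
t=37: queue=[H] q_used=0 → run H
t=38: queue=[H] q_used=1 → run H
t=39: queue=[H] q_used=2 → run H
t=40: (idle)
t=41: (idle)
t=42: (idle)
t=43: (idle)
t=44: (idle)
t=45: (idle)
t=46: (idle)

completion order = F, B, D, E, C, G, H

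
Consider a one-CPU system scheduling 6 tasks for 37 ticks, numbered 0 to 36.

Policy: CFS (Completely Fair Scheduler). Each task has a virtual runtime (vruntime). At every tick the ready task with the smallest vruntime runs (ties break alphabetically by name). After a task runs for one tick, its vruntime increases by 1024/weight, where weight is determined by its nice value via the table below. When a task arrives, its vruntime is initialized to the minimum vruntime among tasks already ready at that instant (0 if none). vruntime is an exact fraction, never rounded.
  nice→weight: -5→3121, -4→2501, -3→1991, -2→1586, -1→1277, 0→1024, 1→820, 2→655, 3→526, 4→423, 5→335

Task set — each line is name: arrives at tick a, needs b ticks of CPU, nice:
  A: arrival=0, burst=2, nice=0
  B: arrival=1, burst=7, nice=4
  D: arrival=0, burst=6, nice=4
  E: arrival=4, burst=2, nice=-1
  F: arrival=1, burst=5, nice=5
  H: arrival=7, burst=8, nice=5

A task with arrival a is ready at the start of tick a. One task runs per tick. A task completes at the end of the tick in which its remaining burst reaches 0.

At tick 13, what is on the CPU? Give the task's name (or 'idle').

running at tick 13 = H

t=0: vr[A=0 D=0] → run A
t=1: vr[A=1 B=0 D=0 F=0] → run B
t=2: vr[A=1 B=1024/423 D=0 F=0] → run D
t=3: vr[A=1 B=1024/423 D=1024/423 F=0] → run F
t=4: vr[A=1 B=1024/423 D=1024/423 E=1 F=1024/335] → run A
t=5: vr[B=1024/423 D=1024/423 E=1 F=1024/335] → run E
t=6: vr[B=1024/423 D=1024/423 E=2301/1277 F=1024/335] → run E
t=7: vr[B=1024/423 D=1024/423 F=1024/335 H=1024/423] → run B
t=8: vr[B=2048/423 D=1024/423 F=1024/335 H=1024/423] → run D
t=9: vr[B=2048/423 D=2048/423 F=1024/335 H=1024/423] → run H
t=10: vr[B=2048/423 D=2048/423 F=1024/335 H=776192/141705] → run F
t=11: vr[B=2048/423 D=2048/423 F=2048/335 H=776192/141705] → run B
t=12: vr[B=1024/141 D=2048/423 F=2048/335 H=776192/141705] → run D
t=13: vr[B=1024/141 D=1024/141 F=2048/335 H=776192/141705] → run H
t=14: vr[B=1024/141 D=1024/141 F=2048/335 H=1209344/141705] → run F
t=15: vr[B=1024/141 D=1024/141 F=3072/335 H=1209344/141705] → run B
t=16: vr[B=4096/423 D=1024/141 F=3072/335 H=1209344/141705] → run D
t=17: vr[B=4096/423 D=4096/423 F=3072/335 H=1209344/141705] → run H
t=18: vr[B=4096/423 D=4096/423 F=3072/335 H=1642496/141705] → run F
t=19: vr[B=4096/423 D=4096/423 F=4096/335 H=1642496/141705] → run B
t=20: vr[B=5120/423 D=4096/423 F=4096/335 H=1642496/141705] → run D
t=21: vr[B=5120/423 D=5120/423 F=4096/335 H=1642496/141705] → run H
t=22: vr[B=5120/423 D=5120/423 F=4096/335 H=2075648/141705] → run B
t=23: vr[B=2048/141 D=5120/423 F=4096/335 H=2075648/141705] → run D
t=24: vr[B=2048/141 F=4096/335 H=2075648/141705] → run F
t=25: vr[B=2048/141 H=2075648/141705] → run B
t=26: vr[H=2075648/141705] → run H
t=27: vr[H=501760/28341] → run H
t=28: vr[H=2941952/141705] → run H
t=29: vr[H=3375104/141705] → run H
t=30: (idle)
t=31: (idle)
t=32: (idle)
t=33: (idle)
t=34: (idle)
t=35: (idle)
t=36: (idle)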